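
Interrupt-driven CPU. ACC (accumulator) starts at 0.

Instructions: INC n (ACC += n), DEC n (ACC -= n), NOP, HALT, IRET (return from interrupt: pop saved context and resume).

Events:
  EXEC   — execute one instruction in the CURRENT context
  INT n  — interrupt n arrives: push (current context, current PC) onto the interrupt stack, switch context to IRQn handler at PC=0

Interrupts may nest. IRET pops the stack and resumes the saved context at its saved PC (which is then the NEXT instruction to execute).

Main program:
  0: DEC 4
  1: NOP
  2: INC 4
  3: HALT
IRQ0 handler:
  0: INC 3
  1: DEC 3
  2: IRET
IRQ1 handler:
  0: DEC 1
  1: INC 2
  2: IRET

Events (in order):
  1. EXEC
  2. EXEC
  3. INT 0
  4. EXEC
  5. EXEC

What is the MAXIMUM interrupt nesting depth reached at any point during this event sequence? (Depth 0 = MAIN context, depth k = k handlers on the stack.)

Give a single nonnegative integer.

Event 1 (EXEC): [MAIN] PC=0: DEC 4 -> ACC=-4 [depth=0]
Event 2 (EXEC): [MAIN] PC=1: NOP [depth=0]
Event 3 (INT 0): INT 0 arrives: push (MAIN, PC=2), enter IRQ0 at PC=0 (depth now 1) [depth=1]
Event 4 (EXEC): [IRQ0] PC=0: INC 3 -> ACC=-1 [depth=1]
Event 5 (EXEC): [IRQ0] PC=1: DEC 3 -> ACC=-4 [depth=1]
Max depth observed: 1

Answer: 1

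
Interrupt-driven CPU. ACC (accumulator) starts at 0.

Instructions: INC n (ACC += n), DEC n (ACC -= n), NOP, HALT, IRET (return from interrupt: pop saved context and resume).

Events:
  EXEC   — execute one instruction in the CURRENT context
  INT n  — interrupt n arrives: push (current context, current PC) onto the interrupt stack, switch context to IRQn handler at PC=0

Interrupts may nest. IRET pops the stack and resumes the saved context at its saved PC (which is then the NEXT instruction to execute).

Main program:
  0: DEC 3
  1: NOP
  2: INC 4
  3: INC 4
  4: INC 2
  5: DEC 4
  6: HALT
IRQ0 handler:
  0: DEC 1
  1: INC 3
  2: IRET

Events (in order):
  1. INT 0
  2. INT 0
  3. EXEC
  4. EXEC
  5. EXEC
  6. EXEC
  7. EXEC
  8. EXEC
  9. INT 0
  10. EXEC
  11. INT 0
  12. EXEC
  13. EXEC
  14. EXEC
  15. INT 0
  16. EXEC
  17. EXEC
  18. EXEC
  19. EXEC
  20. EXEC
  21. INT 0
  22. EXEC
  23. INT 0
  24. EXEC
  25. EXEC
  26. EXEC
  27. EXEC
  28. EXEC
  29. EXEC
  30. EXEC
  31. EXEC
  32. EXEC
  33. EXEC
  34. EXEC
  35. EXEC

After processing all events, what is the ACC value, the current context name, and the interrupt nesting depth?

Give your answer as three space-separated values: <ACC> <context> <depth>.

Event 1 (INT 0): INT 0 arrives: push (MAIN, PC=0), enter IRQ0 at PC=0 (depth now 1)
Event 2 (INT 0): INT 0 arrives: push (IRQ0, PC=0), enter IRQ0 at PC=0 (depth now 2)
Event 3 (EXEC): [IRQ0] PC=0: DEC 1 -> ACC=-1
Event 4 (EXEC): [IRQ0] PC=1: INC 3 -> ACC=2
Event 5 (EXEC): [IRQ0] PC=2: IRET -> resume IRQ0 at PC=0 (depth now 1)
Event 6 (EXEC): [IRQ0] PC=0: DEC 1 -> ACC=1
Event 7 (EXEC): [IRQ0] PC=1: INC 3 -> ACC=4
Event 8 (EXEC): [IRQ0] PC=2: IRET -> resume MAIN at PC=0 (depth now 0)
Event 9 (INT 0): INT 0 arrives: push (MAIN, PC=0), enter IRQ0 at PC=0 (depth now 1)
Event 10 (EXEC): [IRQ0] PC=0: DEC 1 -> ACC=3
Event 11 (INT 0): INT 0 arrives: push (IRQ0, PC=1), enter IRQ0 at PC=0 (depth now 2)
Event 12 (EXEC): [IRQ0] PC=0: DEC 1 -> ACC=2
Event 13 (EXEC): [IRQ0] PC=1: INC 3 -> ACC=5
Event 14 (EXEC): [IRQ0] PC=2: IRET -> resume IRQ0 at PC=1 (depth now 1)
Event 15 (INT 0): INT 0 arrives: push (IRQ0, PC=1), enter IRQ0 at PC=0 (depth now 2)
Event 16 (EXEC): [IRQ0] PC=0: DEC 1 -> ACC=4
Event 17 (EXEC): [IRQ0] PC=1: INC 3 -> ACC=7
Event 18 (EXEC): [IRQ0] PC=2: IRET -> resume IRQ0 at PC=1 (depth now 1)
Event 19 (EXEC): [IRQ0] PC=1: INC 3 -> ACC=10
Event 20 (EXEC): [IRQ0] PC=2: IRET -> resume MAIN at PC=0 (depth now 0)
Event 21 (INT 0): INT 0 arrives: push (MAIN, PC=0), enter IRQ0 at PC=0 (depth now 1)
Event 22 (EXEC): [IRQ0] PC=0: DEC 1 -> ACC=9
Event 23 (INT 0): INT 0 arrives: push (IRQ0, PC=1), enter IRQ0 at PC=0 (depth now 2)
Event 24 (EXEC): [IRQ0] PC=0: DEC 1 -> ACC=8
Event 25 (EXEC): [IRQ0] PC=1: INC 3 -> ACC=11
Event 26 (EXEC): [IRQ0] PC=2: IRET -> resume IRQ0 at PC=1 (depth now 1)
Event 27 (EXEC): [IRQ0] PC=1: INC 3 -> ACC=14
Event 28 (EXEC): [IRQ0] PC=2: IRET -> resume MAIN at PC=0 (depth now 0)
Event 29 (EXEC): [MAIN] PC=0: DEC 3 -> ACC=11
Event 30 (EXEC): [MAIN] PC=1: NOP
Event 31 (EXEC): [MAIN] PC=2: INC 4 -> ACC=15
Event 32 (EXEC): [MAIN] PC=3: INC 4 -> ACC=19
Event 33 (EXEC): [MAIN] PC=4: INC 2 -> ACC=21
Event 34 (EXEC): [MAIN] PC=5: DEC 4 -> ACC=17
Event 35 (EXEC): [MAIN] PC=6: HALT

Answer: 17 MAIN 0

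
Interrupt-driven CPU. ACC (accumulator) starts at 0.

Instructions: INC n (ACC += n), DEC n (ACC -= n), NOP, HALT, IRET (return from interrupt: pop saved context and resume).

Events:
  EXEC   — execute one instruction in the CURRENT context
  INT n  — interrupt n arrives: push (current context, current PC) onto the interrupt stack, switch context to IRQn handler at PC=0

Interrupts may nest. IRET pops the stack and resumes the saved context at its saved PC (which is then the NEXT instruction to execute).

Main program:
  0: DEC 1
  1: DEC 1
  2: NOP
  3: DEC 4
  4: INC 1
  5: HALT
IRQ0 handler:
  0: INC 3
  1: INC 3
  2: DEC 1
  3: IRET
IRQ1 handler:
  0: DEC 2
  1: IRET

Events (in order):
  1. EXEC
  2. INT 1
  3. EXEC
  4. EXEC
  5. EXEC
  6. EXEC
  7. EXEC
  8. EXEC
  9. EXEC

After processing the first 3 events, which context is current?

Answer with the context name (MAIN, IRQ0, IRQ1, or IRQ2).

Event 1 (EXEC): [MAIN] PC=0: DEC 1 -> ACC=-1
Event 2 (INT 1): INT 1 arrives: push (MAIN, PC=1), enter IRQ1 at PC=0 (depth now 1)
Event 3 (EXEC): [IRQ1] PC=0: DEC 2 -> ACC=-3

Answer: IRQ1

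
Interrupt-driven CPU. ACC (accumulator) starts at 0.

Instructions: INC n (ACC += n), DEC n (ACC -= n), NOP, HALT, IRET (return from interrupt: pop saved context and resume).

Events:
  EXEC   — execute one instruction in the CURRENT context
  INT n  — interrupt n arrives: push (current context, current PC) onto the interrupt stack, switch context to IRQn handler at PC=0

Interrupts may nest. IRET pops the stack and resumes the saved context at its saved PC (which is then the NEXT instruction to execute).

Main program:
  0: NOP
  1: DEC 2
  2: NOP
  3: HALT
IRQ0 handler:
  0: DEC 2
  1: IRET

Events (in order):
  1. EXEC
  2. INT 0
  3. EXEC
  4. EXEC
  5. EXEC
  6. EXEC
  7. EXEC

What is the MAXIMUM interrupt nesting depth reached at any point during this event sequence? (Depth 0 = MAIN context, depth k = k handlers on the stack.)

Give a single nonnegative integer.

Answer: 1

Derivation:
Event 1 (EXEC): [MAIN] PC=0: NOP [depth=0]
Event 2 (INT 0): INT 0 arrives: push (MAIN, PC=1), enter IRQ0 at PC=0 (depth now 1) [depth=1]
Event 3 (EXEC): [IRQ0] PC=0: DEC 2 -> ACC=-2 [depth=1]
Event 4 (EXEC): [IRQ0] PC=1: IRET -> resume MAIN at PC=1 (depth now 0) [depth=0]
Event 5 (EXEC): [MAIN] PC=1: DEC 2 -> ACC=-4 [depth=0]
Event 6 (EXEC): [MAIN] PC=2: NOP [depth=0]
Event 7 (EXEC): [MAIN] PC=3: HALT [depth=0]
Max depth observed: 1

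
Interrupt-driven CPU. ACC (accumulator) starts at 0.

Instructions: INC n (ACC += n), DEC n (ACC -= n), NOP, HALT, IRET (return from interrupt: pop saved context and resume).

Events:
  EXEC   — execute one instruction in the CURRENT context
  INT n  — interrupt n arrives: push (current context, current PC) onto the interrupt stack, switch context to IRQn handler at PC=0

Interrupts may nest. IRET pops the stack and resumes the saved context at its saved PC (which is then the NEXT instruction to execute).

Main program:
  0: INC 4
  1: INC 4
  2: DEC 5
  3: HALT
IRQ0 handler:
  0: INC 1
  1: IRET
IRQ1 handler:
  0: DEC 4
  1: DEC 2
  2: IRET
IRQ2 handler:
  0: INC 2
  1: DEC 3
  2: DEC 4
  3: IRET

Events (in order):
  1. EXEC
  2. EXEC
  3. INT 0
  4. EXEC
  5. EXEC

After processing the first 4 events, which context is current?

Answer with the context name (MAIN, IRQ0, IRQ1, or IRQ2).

Event 1 (EXEC): [MAIN] PC=0: INC 4 -> ACC=4
Event 2 (EXEC): [MAIN] PC=1: INC 4 -> ACC=8
Event 3 (INT 0): INT 0 arrives: push (MAIN, PC=2), enter IRQ0 at PC=0 (depth now 1)
Event 4 (EXEC): [IRQ0] PC=0: INC 1 -> ACC=9

Answer: IRQ0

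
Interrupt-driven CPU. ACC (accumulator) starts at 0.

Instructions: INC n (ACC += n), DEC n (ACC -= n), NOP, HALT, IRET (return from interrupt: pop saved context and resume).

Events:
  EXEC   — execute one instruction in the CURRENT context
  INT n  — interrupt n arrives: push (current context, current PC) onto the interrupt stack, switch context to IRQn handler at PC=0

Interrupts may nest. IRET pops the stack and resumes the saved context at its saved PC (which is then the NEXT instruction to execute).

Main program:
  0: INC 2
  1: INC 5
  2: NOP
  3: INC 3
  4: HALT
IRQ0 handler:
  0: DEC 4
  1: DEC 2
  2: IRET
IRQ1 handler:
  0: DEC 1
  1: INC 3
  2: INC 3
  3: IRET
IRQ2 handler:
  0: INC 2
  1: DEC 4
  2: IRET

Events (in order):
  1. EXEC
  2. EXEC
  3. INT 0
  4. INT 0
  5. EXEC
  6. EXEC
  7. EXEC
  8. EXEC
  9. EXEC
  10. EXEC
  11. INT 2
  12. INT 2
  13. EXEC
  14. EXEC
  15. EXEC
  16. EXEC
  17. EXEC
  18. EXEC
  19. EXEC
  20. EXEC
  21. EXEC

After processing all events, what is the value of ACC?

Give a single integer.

Answer: -6

Derivation:
Event 1 (EXEC): [MAIN] PC=0: INC 2 -> ACC=2
Event 2 (EXEC): [MAIN] PC=1: INC 5 -> ACC=7
Event 3 (INT 0): INT 0 arrives: push (MAIN, PC=2), enter IRQ0 at PC=0 (depth now 1)
Event 4 (INT 0): INT 0 arrives: push (IRQ0, PC=0), enter IRQ0 at PC=0 (depth now 2)
Event 5 (EXEC): [IRQ0] PC=0: DEC 4 -> ACC=3
Event 6 (EXEC): [IRQ0] PC=1: DEC 2 -> ACC=1
Event 7 (EXEC): [IRQ0] PC=2: IRET -> resume IRQ0 at PC=0 (depth now 1)
Event 8 (EXEC): [IRQ0] PC=0: DEC 4 -> ACC=-3
Event 9 (EXEC): [IRQ0] PC=1: DEC 2 -> ACC=-5
Event 10 (EXEC): [IRQ0] PC=2: IRET -> resume MAIN at PC=2 (depth now 0)
Event 11 (INT 2): INT 2 arrives: push (MAIN, PC=2), enter IRQ2 at PC=0 (depth now 1)
Event 12 (INT 2): INT 2 arrives: push (IRQ2, PC=0), enter IRQ2 at PC=0 (depth now 2)
Event 13 (EXEC): [IRQ2] PC=0: INC 2 -> ACC=-3
Event 14 (EXEC): [IRQ2] PC=1: DEC 4 -> ACC=-7
Event 15 (EXEC): [IRQ2] PC=2: IRET -> resume IRQ2 at PC=0 (depth now 1)
Event 16 (EXEC): [IRQ2] PC=0: INC 2 -> ACC=-5
Event 17 (EXEC): [IRQ2] PC=1: DEC 4 -> ACC=-9
Event 18 (EXEC): [IRQ2] PC=2: IRET -> resume MAIN at PC=2 (depth now 0)
Event 19 (EXEC): [MAIN] PC=2: NOP
Event 20 (EXEC): [MAIN] PC=3: INC 3 -> ACC=-6
Event 21 (EXEC): [MAIN] PC=4: HALT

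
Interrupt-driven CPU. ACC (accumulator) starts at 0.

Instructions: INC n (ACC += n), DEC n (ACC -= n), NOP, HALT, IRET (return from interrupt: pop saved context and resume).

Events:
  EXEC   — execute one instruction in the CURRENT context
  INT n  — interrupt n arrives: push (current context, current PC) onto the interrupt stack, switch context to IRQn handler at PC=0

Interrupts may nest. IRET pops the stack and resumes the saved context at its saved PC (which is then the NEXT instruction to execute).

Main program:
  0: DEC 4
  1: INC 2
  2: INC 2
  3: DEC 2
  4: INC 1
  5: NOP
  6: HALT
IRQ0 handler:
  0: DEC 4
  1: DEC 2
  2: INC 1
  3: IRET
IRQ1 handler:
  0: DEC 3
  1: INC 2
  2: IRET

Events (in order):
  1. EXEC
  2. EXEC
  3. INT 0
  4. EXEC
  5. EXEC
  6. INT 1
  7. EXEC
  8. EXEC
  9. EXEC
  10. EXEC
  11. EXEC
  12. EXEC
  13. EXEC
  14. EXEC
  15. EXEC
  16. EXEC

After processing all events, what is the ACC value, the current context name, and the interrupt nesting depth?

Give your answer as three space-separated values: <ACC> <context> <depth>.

Event 1 (EXEC): [MAIN] PC=0: DEC 4 -> ACC=-4
Event 2 (EXEC): [MAIN] PC=1: INC 2 -> ACC=-2
Event 3 (INT 0): INT 0 arrives: push (MAIN, PC=2), enter IRQ0 at PC=0 (depth now 1)
Event 4 (EXEC): [IRQ0] PC=0: DEC 4 -> ACC=-6
Event 5 (EXEC): [IRQ0] PC=1: DEC 2 -> ACC=-8
Event 6 (INT 1): INT 1 arrives: push (IRQ0, PC=2), enter IRQ1 at PC=0 (depth now 2)
Event 7 (EXEC): [IRQ1] PC=0: DEC 3 -> ACC=-11
Event 8 (EXEC): [IRQ1] PC=1: INC 2 -> ACC=-9
Event 9 (EXEC): [IRQ1] PC=2: IRET -> resume IRQ0 at PC=2 (depth now 1)
Event 10 (EXEC): [IRQ0] PC=2: INC 1 -> ACC=-8
Event 11 (EXEC): [IRQ0] PC=3: IRET -> resume MAIN at PC=2 (depth now 0)
Event 12 (EXEC): [MAIN] PC=2: INC 2 -> ACC=-6
Event 13 (EXEC): [MAIN] PC=3: DEC 2 -> ACC=-8
Event 14 (EXEC): [MAIN] PC=4: INC 1 -> ACC=-7
Event 15 (EXEC): [MAIN] PC=5: NOP
Event 16 (EXEC): [MAIN] PC=6: HALT

Answer: -7 MAIN 0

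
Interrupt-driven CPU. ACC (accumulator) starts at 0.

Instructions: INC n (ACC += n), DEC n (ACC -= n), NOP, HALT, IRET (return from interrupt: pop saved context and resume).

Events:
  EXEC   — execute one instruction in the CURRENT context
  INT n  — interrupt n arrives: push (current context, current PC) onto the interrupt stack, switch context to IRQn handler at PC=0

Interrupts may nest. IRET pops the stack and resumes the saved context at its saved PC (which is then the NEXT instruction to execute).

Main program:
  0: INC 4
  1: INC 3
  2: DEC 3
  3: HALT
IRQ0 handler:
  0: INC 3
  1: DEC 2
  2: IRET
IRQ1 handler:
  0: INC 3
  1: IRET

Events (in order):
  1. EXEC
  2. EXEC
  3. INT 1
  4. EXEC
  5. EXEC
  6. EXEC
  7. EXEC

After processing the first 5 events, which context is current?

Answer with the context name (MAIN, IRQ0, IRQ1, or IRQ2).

Event 1 (EXEC): [MAIN] PC=0: INC 4 -> ACC=4
Event 2 (EXEC): [MAIN] PC=1: INC 3 -> ACC=7
Event 3 (INT 1): INT 1 arrives: push (MAIN, PC=2), enter IRQ1 at PC=0 (depth now 1)
Event 4 (EXEC): [IRQ1] PC=0: INC 3 -> ACC=10
Event 5 (EXEC): [IRQ1] PC=1: IRET -> resume MAIN at PC=2 (depth now 0)

Answer: MAIN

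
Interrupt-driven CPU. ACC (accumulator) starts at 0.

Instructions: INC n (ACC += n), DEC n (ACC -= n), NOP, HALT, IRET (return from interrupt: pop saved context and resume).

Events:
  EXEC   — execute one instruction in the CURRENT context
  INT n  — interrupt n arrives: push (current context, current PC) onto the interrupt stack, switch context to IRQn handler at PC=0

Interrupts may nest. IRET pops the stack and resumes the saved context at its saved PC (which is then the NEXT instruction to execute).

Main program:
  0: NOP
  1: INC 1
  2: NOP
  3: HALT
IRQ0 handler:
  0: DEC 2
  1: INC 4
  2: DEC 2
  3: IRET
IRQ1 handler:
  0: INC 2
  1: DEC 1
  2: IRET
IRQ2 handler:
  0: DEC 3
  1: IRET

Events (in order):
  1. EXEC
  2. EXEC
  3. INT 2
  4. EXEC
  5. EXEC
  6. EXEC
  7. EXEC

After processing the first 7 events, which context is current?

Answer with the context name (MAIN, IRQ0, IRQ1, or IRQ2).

Event 1 (EXEC): [MAIN] PC=0: NOP
Event 2 (EXEC): [MAIN] PC=1: INC 1 -> ACC=1
Event 3 (INT 2): INT 2 arrives: push (MAIN, PC=2), enter IRQ2 at PC=0 (depth now 1)
Event 4 (EXEC): [IRQ2] PC=0: DEC 3 -> ACC=-2
Event 5 (EXEC): [IRQ2] PC=1: IRET -> resume MAIN at PC=2 (depth now 0)
Event 6 (EXEC): [MAIN] PC=2: NOP
Event 7 (EXEC): [MAIN] PC=3: HALT

Answer: MAIN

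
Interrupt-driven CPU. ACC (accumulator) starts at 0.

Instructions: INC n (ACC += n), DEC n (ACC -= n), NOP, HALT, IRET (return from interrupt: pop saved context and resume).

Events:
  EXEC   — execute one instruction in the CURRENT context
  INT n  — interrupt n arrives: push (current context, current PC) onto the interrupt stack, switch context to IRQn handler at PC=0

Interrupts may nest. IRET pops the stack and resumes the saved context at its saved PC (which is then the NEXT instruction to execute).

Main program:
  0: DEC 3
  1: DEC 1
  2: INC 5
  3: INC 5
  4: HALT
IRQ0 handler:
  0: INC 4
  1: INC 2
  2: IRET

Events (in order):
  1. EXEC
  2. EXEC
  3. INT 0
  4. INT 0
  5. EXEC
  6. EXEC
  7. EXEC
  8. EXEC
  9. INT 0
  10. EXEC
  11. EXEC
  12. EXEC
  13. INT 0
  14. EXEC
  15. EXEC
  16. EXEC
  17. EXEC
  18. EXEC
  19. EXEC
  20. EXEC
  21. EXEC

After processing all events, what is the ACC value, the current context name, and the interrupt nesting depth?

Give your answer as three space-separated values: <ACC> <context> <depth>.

Answer: 30 MAIN 0

Derivation:
Event 1 (EXEC): [MAIN] PC=0: DEC 3 -> ACC=-3
Event 2 (EXEC): [MAIN] PC=1: DEC 1 -> ACC=-4
Event 3 (INT 0): INT 0 arrives: push (MAIN, PC=2), enter IRQ0 at PC=0 (depth now 1)
Event 4 (INT 0): INT 0 arrives: push (IRQ0, PC=0), enter IRQ0 at PC=0 (depth now 2)
Event 5 (EXEC): [IRQ0] PC=0: INC 4 -> ACC=0
Event 6 (EXEC): [IRQ0] PC=1: INC 2 -> ACC=2
Event 7 (EXEC): [IRQ0] PC=2: IRET -> resume IRQ0 at PC=0 (depth now 1)
Event 8 (EXEC): [IRQ0] PC=0: INC 4 -> ACC=6
Event 9 (INT 0): INT 0 arrives: push (IRQ0, PC=1), enter IRQ0 at PC=0 (depth now 2)
Event 10 (EXEC): [IRQ0] PC=0: INC 4 -> ACC=10
Event 11 (EXEC): [IRQ0] PC=1: INC 2 -> ACC=12
Event 12 (EXEC): [IRQ0] PC=2: IRET -> resume IRQ0 at PC=1 (depth now 1)
Event 13 (INT 0): INT 0 arrives: push (IRQ0, PC=1), enter IRQ0 at PC=0 (depth now 2)
Event 14 (EXEC): [IRQ0] PC=0: INC 4 -> ACC=16
Event 15 (EXEC): [IRQ0] PC=1: INC 2 -> ACC=18
Event 16 (EXEC): [IRQ0] PC=2: IRET -> resume IRQ0 at PC=1 (depth now 1)
Event 17 (EXEC): [IRQ0] PC=1: INC 2 -> ACC=20
Event 18 (EXEC): [IRQ0] PC=2: IRET -> resume MAIN at PC=2 (depth now 0)
Event 19 (EXEC): [MAIN] PC=2: INC 5 -> ACC=25
Event 20 (EXEC): [MAIN] PC=3: INC 5 -> ACC=30
Event 21 (EXEC): [MAIN] PC=4: HALT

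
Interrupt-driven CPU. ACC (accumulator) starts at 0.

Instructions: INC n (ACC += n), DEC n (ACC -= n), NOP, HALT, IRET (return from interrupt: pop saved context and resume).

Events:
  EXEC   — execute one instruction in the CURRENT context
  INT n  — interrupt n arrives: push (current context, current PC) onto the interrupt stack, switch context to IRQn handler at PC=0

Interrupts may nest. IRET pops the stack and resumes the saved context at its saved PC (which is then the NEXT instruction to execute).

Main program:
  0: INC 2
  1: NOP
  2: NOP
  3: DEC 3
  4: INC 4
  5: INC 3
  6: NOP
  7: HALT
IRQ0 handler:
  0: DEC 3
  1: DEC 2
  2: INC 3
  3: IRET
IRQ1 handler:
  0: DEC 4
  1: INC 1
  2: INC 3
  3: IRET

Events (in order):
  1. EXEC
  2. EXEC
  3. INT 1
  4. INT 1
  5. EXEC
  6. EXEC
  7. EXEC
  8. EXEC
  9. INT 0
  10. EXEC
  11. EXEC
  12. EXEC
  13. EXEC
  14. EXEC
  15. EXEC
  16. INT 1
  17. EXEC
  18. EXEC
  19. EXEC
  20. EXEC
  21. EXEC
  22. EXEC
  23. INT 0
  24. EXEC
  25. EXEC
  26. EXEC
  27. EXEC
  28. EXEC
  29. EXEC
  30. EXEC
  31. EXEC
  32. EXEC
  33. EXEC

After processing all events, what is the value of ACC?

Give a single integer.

Event 1 (EXEC): [MAIN] PC=0: INC 2 -> ACC=2
Event 2 (EXEC): [MAIN] PC=1: NOP
Event 3 (INT 1): INT 1 arrives: push (MAIN, PC=2), enter IRQ1 at PC=0 (depth now 1)
Event 4 (INT 1): INT 1 arrives: push (IRQ1, PC=0), enter IRQ1 at PC=0 (depth now 2)
Event 5 (EXEC): [IRQ1] PC=0: DEC 4 -> ACC=-2
Event 6 (EXEC): [IRQ1] PC=1: INC 1 -> ACC=-1
Event 7 (EXEC): [IRQ1] PC=2: INC 3 -> ACC=2
Event 8 (EXEC): [IRQ1] PC=3: IRET -> resume IRQ1 at PC=0 (depth now 1)
Event 9 (INT 0): INT 0 arrives: push (IRQ1, PC=0), enter IRQ0 at PC=0 (depth now 2)
Event 10 (EXEC): [IRQ0] PC=0: DEC 3 -> ACC=-1
Event 11 (EXEC): [IRQ0] PC=1: DEC 2 -> ACC=-3
Event 12 (EXEC): [IRQ0] PC=2: INC 3 -> ACC=0
Event 13 (EXEC): [IRQ0] PC=3: IRET -> resume IRQ1 at PC=0 (depth now 1)
Event 14 (EXEC): [IRQ1] PC=0: DEC 4 -> ACC=-4
Event 15 (EXEC): [IRQ1] PC=1: INC 1 -> ACC=-3
Event 16 (INT 1): INT 1 arrives: push (IRQ1, PC=2), enter IRQ1 at PC=0 (depth now 2)
Event 17 (EXEC): [IRQ1] PC=0: DEC 4 -> ACC=-7
Event 18 (EXEC): [IRQ1] PC=1: INC 1 -> ACC=-6
Event 19 (EXEC): [IRQ1] PC=2: INC 3 -> ACC=-3
Event 20 (EXEC): [IRQ1] PC=3: IRET -> resume IRQ1 at PC=2 (depth now 1)
Event 21 (EXEC): [IRQ1] PC=2: INC 3 -> ACC=0
Event 22 (EXEC): [IRQ1] PC=3: IRET -> resume MAIN at PC=2 (depth now 0)
Event 23 (INT 0): INT 0 arrives: push (MAIN, PC=2), enter IRQ0 at PC=0 (depth now 1)
Event 24 (EXEC): [IRQ0] PC=0: DEC 3 -> ACC=-3
Event 25 (EXEC): [IRQ0] PC=1: DEC 2 -> ACC=-5
Event 26 (EXEC): [IRQ0] PC=2: INC 3 -> ACC=-2
Event 27 (EXEC): [IRQ0] PC=3: IRET -> resume MAIN at PC=2 (depth now 0)
Event 28 (EXEC): [MAIN] PC=2: NOP
Event 29 (EXEC): [MAIN] PC=3: DEC 3 -> ACC=-5
Event 30 (EXEC): [MAIN] PC=4: INC 4 -> ACC=-1
Event 31 (EXEC): [MAIN] PC=5: INC 3 -> ACC=2
Event 32 (EXEC): [MAIN] PC=6: NOP
Event 33 (EXEC): [MAIN] PC=7: HALT

Answer: 2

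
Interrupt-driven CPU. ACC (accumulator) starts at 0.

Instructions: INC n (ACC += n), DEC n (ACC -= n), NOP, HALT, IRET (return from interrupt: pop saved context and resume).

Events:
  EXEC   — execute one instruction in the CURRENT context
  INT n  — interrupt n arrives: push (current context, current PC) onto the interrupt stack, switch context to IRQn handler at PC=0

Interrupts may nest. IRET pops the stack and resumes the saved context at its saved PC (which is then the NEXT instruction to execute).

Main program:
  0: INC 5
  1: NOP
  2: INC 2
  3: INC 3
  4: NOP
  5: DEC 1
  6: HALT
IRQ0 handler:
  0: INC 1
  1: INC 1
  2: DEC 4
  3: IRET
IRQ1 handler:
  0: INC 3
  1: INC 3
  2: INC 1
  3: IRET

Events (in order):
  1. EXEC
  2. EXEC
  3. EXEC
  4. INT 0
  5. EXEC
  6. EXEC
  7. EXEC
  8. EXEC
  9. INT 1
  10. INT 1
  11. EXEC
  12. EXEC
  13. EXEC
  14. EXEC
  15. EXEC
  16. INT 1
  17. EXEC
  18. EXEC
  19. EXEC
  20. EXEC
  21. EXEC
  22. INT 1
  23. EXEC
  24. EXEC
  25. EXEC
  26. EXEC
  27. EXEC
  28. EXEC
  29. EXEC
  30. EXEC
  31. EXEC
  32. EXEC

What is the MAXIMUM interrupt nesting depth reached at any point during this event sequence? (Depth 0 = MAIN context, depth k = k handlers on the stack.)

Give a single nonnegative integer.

Answer: 2

Derivation:
Event 1 (EXEC): [MAIN] PC=0: INC 5 -> ACC=5 [depth=0]
Event 2 (EXEC): [MAIN] PC=1: NOP [depth=0]
Event 3 (EXEC): [MAIN] PC=2: INC 2 -> ACC=7 [depth=0]
Event 4 (INT 0): INT 0 arrives: push (MAIN, PC=3), enter IRQ0 at PC=0 (depth now 1) [depth=1]
Event 5 (EXEC): [IRQ0] PC=0: INC 1 -> ACC=8 [depth=1]
Event 6 (EXEC): [IRQ0] PC=1: INC 1 -> ACC=9 [depth=1]
Event 7 (EXEC): [IRQ0] PC=2: DEC 4 -> ACC=5 [depth=1]
Event 8 (EXEC): [IRQ0] PC=3: IRET -> resume MAIN at PC=3 (depth now 0) [depth=0]
Event 9 (INT 1): INT 1 arrives: push (MAIN, PC=3), enter IRQ1 at PC=0 (depth now 1) [depth=1]
Event 10 (INT 1): INT 1 arrives: push (IRQ1, PC=0), enter IRQ1 at PC=0 (depth now 2) [depth=2]
Event 11 (EXEC): [IRQ1] PC=0: INC 3 -> ACC=8 [depth=2]
Event 12 (EXEC): [IRQ1] PC=1: INC 3 -> ACC=11 [depth=2]
Event 13 (EXEC): [IRQ1] PC=2: INC 1 -> ACC=12 [depth=2]
Event 14 (EXEC): [IRQ1] PC=3: IRET -> resume IRQ1 at PC=0 (depth now 1) [depth=1]
Event 15 (EXEC): [IRQ1] PC=0: INC 3 -> ACC=15 [depth=1]
Event 16 (INT 1): INT 1 arrives: push (IRQ1, PC=1), enter IRQ1 at PC=0 (depth now 2) [depth=2]
Event 17 (EXEC): [IRQ1] PC=0: INC 3 -> ACC=18 [depth=2]
Event 18 (EXEC): [IRQ1] PC=1: INC 3 -> ACC=21 [depth=2]
Event 19 (EXEC): [IRQ1] PC=2: INC 1 -> ACC=22 [depth=2]
Event 20 (EXEC): [IRQ1] PC=3: IRET -> resume IRQ1 at PC=1 (depth now 1) [depth=1]
Event 21 (EXEC): [IRQ1] PC=1: INC 3 -> ACC=25 [depth=1]
Event 22 (INT 1): INT 1 arrives: push (IRQ1, PC=2), enter IRQ1 at PC=0 (depth now 2) [depth=2]
Event 23 (EXEC): [IRQ1] PC=0: INC 3 -> ACC=28 [depth=2]
Event 24 (EXEC): [IRQ1] PC=1: INC 3 -> ACC=31 [depth=2]
Event 25 (EXEC): [IRQ1] PC=2: INC 1 -> ACC=32 [depth=2]
Event 26 (EXEC): [IRQ1] PC=3: IRET -> resume IRQ1 at PC=2 (depth now 1) [depth=1]
Event 27 (EXEC): [IRQ1] PC=2: INC 1 -> ACC=33 [depth=1]
Event 28 (EXEC): [IRQ1] PC=3: IRET -> resume MAIN at PC=3 (depth now 0) [depth=0]
Event 29 (EXEC): [MAIN] PC=3: INC 3 -> ACC=36 [depth=0]
Event 30 (EXEC): [MAIN] PC=4: NOP [depth=0]
Event 31 (EXEC): [MAIN] PC=5: DEC 1 -> ACC=35 [depth=0]
Event 32 (EXEC): [MAIN] PC=6: HALT [depth=0]
Max depth observed: 2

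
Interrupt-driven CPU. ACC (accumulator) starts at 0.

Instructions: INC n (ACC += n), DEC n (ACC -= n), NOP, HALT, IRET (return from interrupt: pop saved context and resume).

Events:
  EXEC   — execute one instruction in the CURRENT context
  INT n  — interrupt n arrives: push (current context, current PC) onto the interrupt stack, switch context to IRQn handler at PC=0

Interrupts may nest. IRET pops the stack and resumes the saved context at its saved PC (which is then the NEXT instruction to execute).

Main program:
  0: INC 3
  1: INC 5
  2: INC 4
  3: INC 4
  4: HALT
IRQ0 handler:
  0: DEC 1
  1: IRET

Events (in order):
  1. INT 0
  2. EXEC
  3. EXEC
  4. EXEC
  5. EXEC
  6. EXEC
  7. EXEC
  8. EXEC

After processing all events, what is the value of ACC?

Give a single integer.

Answer: 15

Derivation:
Event 1 (INT 0): INT 0 arrives: push (MAIN, PC=0), enter IRQ0 at PC=0 (depth now 1)
Event 2 (EXEC): [IRQ0] PC=0: DEC 1 -> ACC=-1
Event 3 (EXEC): [IRQ0] PC=1: IRET -> resume MAIN at PC=0 (depth now 0)
Event 4 (EXEC): [MAIN] PC=0: INC 3 -> ACC=2
Event 5 (EXEC): [MAIN] PC=1: INC 5 -> ACC=7
Event 6 (EXEC): [MAIN] PC=2: INC 4 -> ACC=11
Event 7 (EXEC): [MAIN] PC=3: INC 4 -> ACC=15
Event 8 (EXEC): [MAIN] PC=4: HALT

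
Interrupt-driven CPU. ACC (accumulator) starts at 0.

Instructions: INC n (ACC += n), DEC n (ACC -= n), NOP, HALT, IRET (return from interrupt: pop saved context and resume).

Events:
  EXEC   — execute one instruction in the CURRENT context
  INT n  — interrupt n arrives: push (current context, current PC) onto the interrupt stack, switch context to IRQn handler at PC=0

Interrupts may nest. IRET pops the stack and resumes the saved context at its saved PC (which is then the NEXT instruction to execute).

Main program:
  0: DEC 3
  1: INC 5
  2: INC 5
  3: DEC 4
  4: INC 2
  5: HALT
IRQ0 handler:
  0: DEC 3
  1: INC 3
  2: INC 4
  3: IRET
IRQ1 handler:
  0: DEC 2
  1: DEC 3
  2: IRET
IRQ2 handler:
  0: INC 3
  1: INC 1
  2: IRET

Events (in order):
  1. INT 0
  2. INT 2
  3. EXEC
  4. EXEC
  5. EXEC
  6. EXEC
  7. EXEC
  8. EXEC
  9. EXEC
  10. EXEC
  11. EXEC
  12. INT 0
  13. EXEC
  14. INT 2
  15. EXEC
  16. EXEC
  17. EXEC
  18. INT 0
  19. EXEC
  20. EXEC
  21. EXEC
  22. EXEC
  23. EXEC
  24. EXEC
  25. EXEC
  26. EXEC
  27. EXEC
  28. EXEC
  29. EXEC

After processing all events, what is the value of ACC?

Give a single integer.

Answer: 25

Derivation:
Event 1 (INT 0): INT 0 arrives: push (MAIN, PC=0), enter IRQ0 at PC=0 (depth now 1)
Event 2 (INT 2): INT 2 arrives: push (IRQ0, PC=0), enter IRQ2 at PC=0 (depth now 2)
Event 3 (EXEC): [IRQ2] PC=0: INC 3 -> ACC=3
Event 4 (EXEC): [IRQ2] PC=1: INC 1 -> ACC=4
Event 5 (EXEC): [IRQ2] PC=2: IRET -> resume IRQ0 at PC=0 (depth now 1)
Event 6 (EXEC): [IRQ0] PC=0: DEC 3 -> ACC=1
Event 7 (EXEC): [IRQ0] PC=1: INC 3 -> ACC=4
Event 8 (EXEC): [IRQ0] PC=2: INC 4 -> ACC=8
Event 9 (EXEC): [IRQ0] PC=3: IRET -> resume MAIN at PC=0 (depth now 0)
Event 10 (EXEC): [MAIN] PC=0: DEC 3 -> ACC=5
Event 11 (EXEC): [MAIN] PC=1: INC 5 -> ACC=10
Event 12 (INT 0): INT 0 arrives: push (MAIN, PC=2), enter IRQ0 at PC=0 (depth now 1)
Event 13 (EXEC): [IRQ0] PC=0: DEC 3 -> ACC=7
Event 14 (INT 2): INT 2 arrives: push (IRQ0, PC=1), enter IRQ2 at PC=0 (depth now 2)
Event 15 (EXEC): [IRQ2] PC=0: INC 3 -> ACC=10
Event 16 (EXEC): [IRQ2] PC=1: INC 1 -> ACC=11
Event 17 (EXEC): [IRQ2] PC=2: IRET -> resume IRQ0 at PC=1 (depth now 1)
Event 18 (INT 0): INT 0 arrives: push (IRQ0, PC=1), enter IRQ0 at PC=0 (depth now 2)
Event 19 (EXEC): [IRQ0] PC=0: DEC 3 -> ACC=8
Event 20 (EXEC): [IRQ0] PC=1: INC 3 -> ACC=11
Event 21 (EXEC): [IRQ0] PC=2: INC 4 -> ACC=15
Event 22 (EXEC): [IRQ0] PC=3: IRET -> resume IRQ0 at PC=1 (depth now 1)
Event 23 (EXEC): [IRQ0] PC=1: INC 3 -> ACC=18
Event 24 (EXEC): [IRQ0] PC=2: INC 4 -> ACC=22
Event 25 (EXEC): [IRQ0] PC=3: IRET -> resume MAIN at PC=2 (depth now 0)
Event 26 (EXEC): [MAIN] PC=2: INC 5 -> ACC=27
Event 27 (EXEC): [MAIN] PC=3: DEC 4 -> ACC=23
Event 28 (EXEC): [MAIN] PC=4: INC 2 -> ACC=25
Event 29 (EXEC): [MAIN] PC=5: HALT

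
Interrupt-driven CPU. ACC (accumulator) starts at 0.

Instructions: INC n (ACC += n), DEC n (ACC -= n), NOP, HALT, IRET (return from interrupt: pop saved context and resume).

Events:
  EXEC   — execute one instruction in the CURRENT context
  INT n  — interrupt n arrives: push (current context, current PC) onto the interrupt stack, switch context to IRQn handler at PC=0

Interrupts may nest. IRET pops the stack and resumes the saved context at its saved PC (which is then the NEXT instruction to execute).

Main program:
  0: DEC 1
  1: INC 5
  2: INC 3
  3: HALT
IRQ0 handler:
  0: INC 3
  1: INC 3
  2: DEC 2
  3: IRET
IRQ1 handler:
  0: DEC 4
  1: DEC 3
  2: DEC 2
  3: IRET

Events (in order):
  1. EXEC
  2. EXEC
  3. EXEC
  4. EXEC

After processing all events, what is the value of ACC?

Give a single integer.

Event 1 (EXEC): [MAIN] PC=0: DEC 1 -> ACC=-1
Event 2 (EXEC): [MAIN] PC=1: INC 5 -> ACC=4
Event 3 (EXEC): [MAIN] PC=2: INC 3 -> ACC=7
Event 4 (EXEC): [MAIN] PC=3: HALT

Answer: 7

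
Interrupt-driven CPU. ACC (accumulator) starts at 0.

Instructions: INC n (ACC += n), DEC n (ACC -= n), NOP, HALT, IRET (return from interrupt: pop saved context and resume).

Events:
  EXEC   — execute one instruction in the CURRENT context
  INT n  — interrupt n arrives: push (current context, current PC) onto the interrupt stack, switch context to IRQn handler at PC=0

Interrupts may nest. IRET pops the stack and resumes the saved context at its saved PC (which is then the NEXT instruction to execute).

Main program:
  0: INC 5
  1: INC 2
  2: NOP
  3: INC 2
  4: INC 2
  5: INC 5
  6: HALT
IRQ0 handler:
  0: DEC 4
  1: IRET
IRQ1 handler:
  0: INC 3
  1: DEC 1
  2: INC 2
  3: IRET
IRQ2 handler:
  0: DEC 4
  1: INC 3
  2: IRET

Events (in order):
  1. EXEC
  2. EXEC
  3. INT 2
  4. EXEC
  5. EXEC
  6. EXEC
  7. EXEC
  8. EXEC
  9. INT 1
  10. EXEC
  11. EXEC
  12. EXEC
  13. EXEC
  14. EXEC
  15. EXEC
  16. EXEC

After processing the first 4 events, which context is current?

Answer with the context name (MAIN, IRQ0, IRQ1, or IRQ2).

Event 1 (EXEC): [MAIN] PC=0: INC 5 -> ACC=5
Event 2 (EXEC): [MAIN] PC=1: INC 2 -> ACC=7
Event 3 (INT 2): INT 2 arrives: push (MAIN, PC=2), enter IRQ2 at PC=0 (depth now 1)
Event 4 (EXEC): [IRQ2] PC=0: DEC 4 -> ACC=3

Answer: IRQ2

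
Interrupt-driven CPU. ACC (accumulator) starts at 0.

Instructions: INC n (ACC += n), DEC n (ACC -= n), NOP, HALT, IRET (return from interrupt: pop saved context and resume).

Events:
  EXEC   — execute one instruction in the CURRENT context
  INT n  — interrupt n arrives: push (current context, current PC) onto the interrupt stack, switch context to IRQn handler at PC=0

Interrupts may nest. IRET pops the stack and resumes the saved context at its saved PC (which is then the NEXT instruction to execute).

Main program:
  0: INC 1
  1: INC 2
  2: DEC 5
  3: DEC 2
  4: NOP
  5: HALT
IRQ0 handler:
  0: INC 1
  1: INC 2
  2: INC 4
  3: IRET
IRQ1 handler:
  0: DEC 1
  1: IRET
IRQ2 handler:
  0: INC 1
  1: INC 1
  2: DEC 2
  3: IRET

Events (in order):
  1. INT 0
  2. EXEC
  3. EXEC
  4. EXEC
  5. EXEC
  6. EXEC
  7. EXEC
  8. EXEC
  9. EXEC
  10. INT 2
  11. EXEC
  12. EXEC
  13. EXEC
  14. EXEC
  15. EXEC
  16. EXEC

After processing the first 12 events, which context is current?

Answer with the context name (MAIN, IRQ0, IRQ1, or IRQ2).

Event 1 (INT 0): INT 0 arrives: push (MAIN, PC=0), enter IRQ0 at PC=0 (depth now 1)
Event 2 (EXEC): [IRQ0] PC=0: INC 1 -> ACC=1
Event 3 (EXEC): [IRQ0] PC=1: INC 2 -> ACC=3
Event 4 (EXEC): [IRQ0] PC=2: INC 4 -> ACC=7
Event 5 (EXEC): [IRQ0] PC=3: IRET -> resume MAIN at PC=0 (depth now 0)
Event 6 (EXEC): [MAIN] PC=0: INC 1 -> ACC=8
Event 7 (EXEC): [MAIN] PC=1: INC 2 -> ACC=10
Event 8 (EXEC): [MAIN] PC=2: DEC 5 -> ACC=5
Event 9 (EXEC): [MAIN] PC=3: DEC 2 -> ACC=3
Event 10 (INT 2): INT 2 arrives: push (MAIN, PC=4), enter IRQ2 at PC=0 (depth now 1)
Event 11 (EXEC): [IRQ2] PC=0: INC 1 -> ACC=4
Event 12 (EXEC): [IRQ2] PC=1: INC 1 -> ACC=5

Answer: IRQ2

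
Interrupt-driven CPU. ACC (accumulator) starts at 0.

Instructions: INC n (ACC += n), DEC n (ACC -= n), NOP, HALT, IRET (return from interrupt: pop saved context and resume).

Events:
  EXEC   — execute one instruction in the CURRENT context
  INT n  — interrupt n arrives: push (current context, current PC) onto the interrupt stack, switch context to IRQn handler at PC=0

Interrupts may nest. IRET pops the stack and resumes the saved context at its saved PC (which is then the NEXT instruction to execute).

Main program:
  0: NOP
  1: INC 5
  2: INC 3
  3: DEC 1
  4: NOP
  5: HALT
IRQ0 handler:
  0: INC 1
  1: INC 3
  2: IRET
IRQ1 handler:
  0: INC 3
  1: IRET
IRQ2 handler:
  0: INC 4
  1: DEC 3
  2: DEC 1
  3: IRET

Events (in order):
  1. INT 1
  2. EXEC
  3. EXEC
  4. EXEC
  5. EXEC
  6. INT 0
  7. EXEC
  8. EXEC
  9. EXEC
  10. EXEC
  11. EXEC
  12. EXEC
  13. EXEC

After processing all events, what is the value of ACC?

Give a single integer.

Answer: 14

Derivation:
Event 1 (INT 1): INT 1 arrives: push (MAIN, PC=0), enter IRQ1 at PC=0 (depth now 1)
Event 2 (EXEC): [IRQ1] PC=0: INC 3 -> ACC=3
Event 3 (EXEC): [IRQ1] PC=1: IRET -> resume MAIN at PC=0 (depth now 0)
Event 4 (EXEC): [MAIN] PC=0: NOP
Event 5 (EXEC): [MAIN] PC=1: INC 5 -> ACC=8
Event 6 (INT 0): INT 0 arrives: push (MAIN, PC=2), enter IRQ0 at PC=0 (depth now 1)
Event 7 (EXEC): [IRQ0] PC=0: INC 1 -> ACC=9
Event 8 (EXEC): [IRQ0] PC=1: INC 3 -> ACC=12
Event 9 (EXEC): [IRQ0] PC=2: IRET -> resume MAIN at PC=2 (depth now 0)
Event 10 (EXEC): [MAIN] PC=2: INC 3 -> ACC=15
Event 11 (EXEC): [MAIN] PC=3: DEC 1 -> ACC=14
Event 12 (EXEC): [MAIN] PC=4: NOP
Event 13 (EXEC): [MAIN] PC=5: HALT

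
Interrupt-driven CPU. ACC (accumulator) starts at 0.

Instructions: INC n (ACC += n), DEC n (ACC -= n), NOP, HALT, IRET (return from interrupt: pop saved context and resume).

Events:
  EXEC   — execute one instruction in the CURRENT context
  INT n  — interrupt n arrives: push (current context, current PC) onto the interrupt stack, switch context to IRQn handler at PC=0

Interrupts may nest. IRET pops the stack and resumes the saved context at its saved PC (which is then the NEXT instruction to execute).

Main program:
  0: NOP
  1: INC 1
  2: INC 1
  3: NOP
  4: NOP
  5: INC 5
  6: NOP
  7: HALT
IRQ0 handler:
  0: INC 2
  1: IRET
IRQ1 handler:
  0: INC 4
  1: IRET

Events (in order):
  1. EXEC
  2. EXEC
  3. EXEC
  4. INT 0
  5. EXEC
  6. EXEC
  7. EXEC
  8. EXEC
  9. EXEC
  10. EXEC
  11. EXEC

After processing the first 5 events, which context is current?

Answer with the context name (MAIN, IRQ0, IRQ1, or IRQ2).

Event 1 (EXEC): [MAIN] PC=0: NOP
Event 2 (EXEC): [MAIN] PC=1: INC 1 -> ACC=1
Event 3 (EXEC): [MAIN] PC=2: INC 1 -> ACC=2
Event 4 (INT 0): INT 0 arrives: push (MAIN, PC=3), enter IRQ0 at PC=0 (depth now 1)
Event 5 (EXEC): [IRQ0] PC=0: INC 2 -> ACC=4

Answer: IRQ0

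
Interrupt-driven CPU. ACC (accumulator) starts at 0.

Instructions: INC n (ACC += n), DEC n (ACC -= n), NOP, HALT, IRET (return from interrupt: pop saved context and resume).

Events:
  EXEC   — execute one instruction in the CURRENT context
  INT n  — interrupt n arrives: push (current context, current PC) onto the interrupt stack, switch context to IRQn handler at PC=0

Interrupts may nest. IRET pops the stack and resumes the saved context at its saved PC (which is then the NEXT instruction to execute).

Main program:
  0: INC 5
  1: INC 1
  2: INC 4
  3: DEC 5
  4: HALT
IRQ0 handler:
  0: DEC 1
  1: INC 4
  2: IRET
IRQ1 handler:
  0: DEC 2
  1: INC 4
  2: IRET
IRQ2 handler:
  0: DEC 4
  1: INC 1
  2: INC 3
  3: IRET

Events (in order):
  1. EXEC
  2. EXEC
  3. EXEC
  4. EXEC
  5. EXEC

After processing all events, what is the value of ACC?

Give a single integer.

Answer: 5

Derivation:
Event 1 (EXEC): [MAIN] PC=0: INC 5 -> ACC=5
Event 2 (EXEC): [MAIN] PC=1: INC 1 -> ACC=6
Event 3 (EXEC): [MAIN] PC=2: INC 4 -> ACC=10
Event 4 (EXEC): [MAIN] PC=3: DEC 5 -> ACC=5
Event 5 (EXEC): [MAIN] PC=4: HALT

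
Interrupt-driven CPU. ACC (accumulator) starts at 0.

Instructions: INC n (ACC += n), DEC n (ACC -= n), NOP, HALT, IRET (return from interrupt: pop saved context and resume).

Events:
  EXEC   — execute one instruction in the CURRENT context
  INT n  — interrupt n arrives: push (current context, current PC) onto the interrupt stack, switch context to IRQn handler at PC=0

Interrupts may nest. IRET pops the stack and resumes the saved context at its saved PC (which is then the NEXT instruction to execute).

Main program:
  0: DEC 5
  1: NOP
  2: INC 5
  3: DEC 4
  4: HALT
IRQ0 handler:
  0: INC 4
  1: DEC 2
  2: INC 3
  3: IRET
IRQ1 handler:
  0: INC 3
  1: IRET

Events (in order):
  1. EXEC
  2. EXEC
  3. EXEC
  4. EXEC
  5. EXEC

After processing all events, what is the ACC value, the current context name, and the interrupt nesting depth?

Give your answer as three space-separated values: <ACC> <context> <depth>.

Event 1 (EXEC): [MAIN] PC=0: DEC 5 -> ACC=-5
Event 2 (EXEC): [MAIN] PC=1: NOP
Event 3 (EXEC): [MAIN] PC=2: INC 5 -> ACC=0
Event 4 (EXEC): [MAIN] PC=3: DEC 4 -> ACC=-4
Event 5 (EXEC): [MAIN] PC=4: HALT

Answer: -4 MAIN 0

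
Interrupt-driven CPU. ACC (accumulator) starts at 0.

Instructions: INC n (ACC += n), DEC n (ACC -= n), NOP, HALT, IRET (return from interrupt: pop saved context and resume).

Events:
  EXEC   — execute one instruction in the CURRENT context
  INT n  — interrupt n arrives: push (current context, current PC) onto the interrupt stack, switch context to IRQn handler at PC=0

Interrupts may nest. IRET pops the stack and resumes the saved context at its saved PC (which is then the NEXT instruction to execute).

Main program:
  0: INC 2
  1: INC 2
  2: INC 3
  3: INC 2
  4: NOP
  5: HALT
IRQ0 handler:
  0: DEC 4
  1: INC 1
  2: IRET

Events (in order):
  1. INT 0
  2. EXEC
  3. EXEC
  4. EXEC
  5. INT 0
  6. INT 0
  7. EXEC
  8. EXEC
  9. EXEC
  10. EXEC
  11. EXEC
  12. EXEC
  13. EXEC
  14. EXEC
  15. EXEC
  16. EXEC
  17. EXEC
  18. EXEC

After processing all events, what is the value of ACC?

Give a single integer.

Answer: 0

Derivation:
Event 1 (INT 0): INT 0 arrives: push (MAIN, PC=0), enter IRQ0 at PC=0 (depth now 1)
Event 2 (EXEC): [IRQ0] PC=0: DEC 4 -> ACC=-4
Event 3 (EXEC): [IRQ0] PC=1: INC 1 -> ACC=-3
Event 4 (EXEC): [IRQ0] PC=2: IRET -> resume MAIN at PC=0 (depth now 0)
Event 5 (INT 0): INT 0 arrives: push (MAIN, PC=0), enter IRQ0 at PC=0 (depth now 1)
Event 6 (INT 0): INT 0 arrives: push (IRQ0, PC=0), enter IRQ0 at PC=0 (depth now 2)
Event 7 (EXEC): [IRQ0] PC=0: DEC 4 -> ACC=-7
Event 8 (EXEC): [IRQ0] PC=1: INC 1 -> ACC=-6
Event 9 (EXEC): [IRQ0] PC=2: IRET -> resume IRQ0 at PC=0 (depth now 1)
Event 10 (EXEC): [IRQ0] PC=0: DEC 4 -> ACC=-10
Event 11 (EXEC): [IRQ0] PC=1: INC 1 -> ACC=-9
Event 12 (EXEC): [IRQ0] PC=2: IRET -> resume MAIN at PC=0 (depth now 0)
Event 13 (EXEC): [MAIN] PC=0: INC 2 -> ACC=-7
Event 14 (EXEC): [MAIN] PC=1: INC 2 -> ACC=-5
Event 15 (EXEC): [MAIN] PC=2: INC 3 -> ACC=-2
Event 16 (EXEC): [MAIN] PC=3: INC 2 -> ACC=0
Event 17 (EXEC): [MAIN] PC=4: NOP
Event 18 (EXEC): [MAIN] PC=5: HALT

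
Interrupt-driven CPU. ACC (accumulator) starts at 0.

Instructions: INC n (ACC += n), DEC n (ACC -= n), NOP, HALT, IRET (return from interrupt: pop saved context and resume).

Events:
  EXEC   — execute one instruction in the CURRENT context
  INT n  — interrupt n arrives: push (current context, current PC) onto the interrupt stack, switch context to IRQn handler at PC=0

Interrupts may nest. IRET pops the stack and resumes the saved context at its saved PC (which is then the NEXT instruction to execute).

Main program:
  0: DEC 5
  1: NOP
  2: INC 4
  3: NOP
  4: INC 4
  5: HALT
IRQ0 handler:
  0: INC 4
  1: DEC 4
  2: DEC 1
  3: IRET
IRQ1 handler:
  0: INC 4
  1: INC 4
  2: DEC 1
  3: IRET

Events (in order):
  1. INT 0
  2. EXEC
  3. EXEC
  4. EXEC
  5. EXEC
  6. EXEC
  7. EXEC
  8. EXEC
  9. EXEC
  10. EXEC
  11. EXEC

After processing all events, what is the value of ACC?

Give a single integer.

Event 1 (INT 0): INT 0 arrives: push (MAIN, PC=0), enter IRQ0 at PC=0 (depth now 1)
Event 2 (EXEC): [IRQ0] PC=0: INC 4 -> ACC=4
Event 3 (EXEC): [IRQ0] PC=1: DEC 4 -> ACC=0
Event 4 (EXEC): [IRQ0] PC=2: DEC 1 -> ACC=-1
Event 5 (EXEC): [IRQ0] PC=3: IRET -> resume MAIN at PC=0 (depth now 0)
Event 6 (EXEC): [MAIN] PC=0: DEC 5 -> ACC=-6
Event 7 (EXEC): [MAIN] PC=1: NOP
Event 8 (EXEC): [MAIN] PC=2: INC 4 -> ACC=-2
Event 9 (EXEC): [MAIN] PC=3: NOP
Event 10 (EXEC): [MAIN] PC=4: INC 4 -> ACC=2
Event 11 (EXEC): [MAIN] PC=5: HALT

Answer: 2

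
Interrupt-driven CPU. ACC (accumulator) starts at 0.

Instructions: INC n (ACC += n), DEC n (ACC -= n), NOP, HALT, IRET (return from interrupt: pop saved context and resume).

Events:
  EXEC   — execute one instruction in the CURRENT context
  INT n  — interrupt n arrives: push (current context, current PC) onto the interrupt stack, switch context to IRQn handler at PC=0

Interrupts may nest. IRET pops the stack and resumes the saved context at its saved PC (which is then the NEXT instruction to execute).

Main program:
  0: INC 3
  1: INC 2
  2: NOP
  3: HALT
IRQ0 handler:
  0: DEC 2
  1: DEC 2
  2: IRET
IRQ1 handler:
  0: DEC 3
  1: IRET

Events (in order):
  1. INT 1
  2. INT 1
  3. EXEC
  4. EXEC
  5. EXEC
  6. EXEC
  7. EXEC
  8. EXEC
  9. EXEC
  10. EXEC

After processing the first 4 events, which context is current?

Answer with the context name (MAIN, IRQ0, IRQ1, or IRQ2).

Event 1 (INT 1): INT 1 arrives: push (MAIN, PC=0), enter IRQ1 at PC=0 (depth now 1)
Event 2 (INT 1): INT 1 arrives: push (IRQ1, PC=0), enter IRQ1 at PC=0 (depth now 2)
Event 3 (EXEC): [IRQ1] PC=0: DEC 3 -> ACC=-3
Event 4 (EXEC): [IRQ1] PC=1: IRET -> resume IRQ1 at PC=0 (depth now 1)

Answer: IRQ1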